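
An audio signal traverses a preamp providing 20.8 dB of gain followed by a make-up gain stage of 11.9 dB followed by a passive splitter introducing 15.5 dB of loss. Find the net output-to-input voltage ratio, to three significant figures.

7.24

Net gain = 20.8 + 11.9 + (−15.5) = 17.2 dB.
Voltage ratio = 10^(17.2/20) = 7.24.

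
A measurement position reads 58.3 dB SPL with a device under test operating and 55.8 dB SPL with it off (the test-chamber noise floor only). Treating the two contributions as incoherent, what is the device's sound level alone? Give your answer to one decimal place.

Remove the background by subtracting linear intensities:
L_src = 10·log₁₀(10^(58.3/10) − 10^(55.8/10)) = 10·log₁₀(295900) = 54.7 dB SPL.

54.7 dB SPL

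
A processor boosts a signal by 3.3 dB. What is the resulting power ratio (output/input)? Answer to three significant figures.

Power ratio = 10^(dB/10).
10^(3.3/10) = 10^(0.3300) = 2.14.

2.14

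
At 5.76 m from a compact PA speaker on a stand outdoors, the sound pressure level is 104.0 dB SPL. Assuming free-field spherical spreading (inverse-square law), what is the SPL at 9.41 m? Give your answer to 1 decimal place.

99.7 dB SPL

For a point source in a free field, ΔL = −20·log₁₀(d₂/d₁).
ΔL = −20·log₁₀(9.41/5.76) = -4.26 dB, so L₂ = 104.0 + (-4.26) = 99.7 dB SPL.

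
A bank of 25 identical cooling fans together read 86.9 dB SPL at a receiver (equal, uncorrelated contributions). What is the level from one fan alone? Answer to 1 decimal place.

25 equal incoherent sources add 10·log₁₀(25) = 13.98 dB over one source.
L_one = 86.9 − 13.98 = 72.9 dB SPL.

72.9 dB SPL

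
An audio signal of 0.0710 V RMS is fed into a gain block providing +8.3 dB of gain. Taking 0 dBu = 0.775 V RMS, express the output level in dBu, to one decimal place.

Input level: 20·log₁₀(0.0710/0.775) = -20.76 dBu.
Output: -20.76 + 8.3 = -12.5 dBu.

-12.5 dBu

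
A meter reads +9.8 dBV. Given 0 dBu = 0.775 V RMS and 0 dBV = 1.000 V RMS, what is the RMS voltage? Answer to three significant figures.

3.09 V

V = 1.000 V × 10^(+9.8/20).
= 1.000 × 3.090 = 3.09 V.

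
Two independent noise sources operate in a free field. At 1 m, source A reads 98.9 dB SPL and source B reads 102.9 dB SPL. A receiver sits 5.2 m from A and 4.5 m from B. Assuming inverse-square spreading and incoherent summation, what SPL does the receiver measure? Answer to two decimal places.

At the listener: L_A = 98.9 − 20·log₁₀(5.2) = 84.580 dB; L_B = 102.9 − 20·log₁₀(4.5) = 89.836 dB.
Combined: 10·log₁₀(10^(84.580/10)+10^(89.836/10)) = 90.97 dB SPL.

90.97 dB SPL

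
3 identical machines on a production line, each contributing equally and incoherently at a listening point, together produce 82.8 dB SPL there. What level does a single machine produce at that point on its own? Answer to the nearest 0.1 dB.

78.0 dB SPL

3 equal incoherent sources add 10·log₁₀(3) = 4.77 dB over one source.
L_one = 82.8 − 4.77 = 78.0 dB SPL.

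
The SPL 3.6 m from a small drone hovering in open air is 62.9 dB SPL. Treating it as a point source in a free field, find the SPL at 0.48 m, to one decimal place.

For a point source in a free field, ΔL = −20·log₁₀(d₂/d₁).
ΔL = −20·log₁₀(0.48/3.6) = 17.50 dB, so L₂ = 62.9 + (17.50) = 80.4 dB SPL.

80.4 dB SPL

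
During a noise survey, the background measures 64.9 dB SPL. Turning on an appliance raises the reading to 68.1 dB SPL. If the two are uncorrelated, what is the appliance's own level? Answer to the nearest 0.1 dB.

65.3 dB SPL

Background correction is a power subtraction:
L_src = 10·log₁₀(10^(68.1/10) − 10^(64.9/10)) = 10·log₁₀(3366000) = 65.3 dB SPL.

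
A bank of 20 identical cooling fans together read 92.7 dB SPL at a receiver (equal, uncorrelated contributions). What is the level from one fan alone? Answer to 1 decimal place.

20 equal incoherent sources add 10·log₁₀(20) = 13.01 dB over one source.
L_one = 92.7 − 13.01 = 79.7 dB SPL.

79.7 dB SPL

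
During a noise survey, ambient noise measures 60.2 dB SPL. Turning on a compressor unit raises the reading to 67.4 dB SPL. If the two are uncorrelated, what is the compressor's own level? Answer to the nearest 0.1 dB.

Background correction is a power subtraction:
L_src = 10·log₁₀(10^(67.4/10) − 10^(60.2/10)) = 10·log₁₀(4448000) = 66.5 dB SPL.

66.5 dB SPL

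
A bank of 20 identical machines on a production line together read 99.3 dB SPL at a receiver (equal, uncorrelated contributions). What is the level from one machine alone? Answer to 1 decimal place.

20 equal incoherent sources add 10·log₁₀(20) = 13.01 dB over one source.
L_one = 99.3 − 13.01 = 86.3 dB SPL.

86.3 dB SPL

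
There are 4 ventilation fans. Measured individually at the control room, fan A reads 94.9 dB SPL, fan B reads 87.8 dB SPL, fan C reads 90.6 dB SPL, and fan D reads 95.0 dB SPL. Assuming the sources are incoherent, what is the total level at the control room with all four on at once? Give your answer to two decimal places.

Uncorrelated sources add in intensity (power), not in dB.
L_total = 10·log₁₀(10^(94.9/10) + 10^(87.8/10) + 10^(90.6/10) + 10^(95.0/10)) = 10·log₁₀(8003000000) = 99.03 dB SPL.

99.03 dB SPL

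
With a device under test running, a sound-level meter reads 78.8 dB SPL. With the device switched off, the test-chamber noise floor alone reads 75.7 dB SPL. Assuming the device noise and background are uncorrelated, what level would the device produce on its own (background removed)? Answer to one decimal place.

75.9 dB SPL

Remove the background by subtracting linear intensities:
L_src = 10·log₁₀(10^(78.8/10) − 10^(75.7/10)) = 10·log₁₀(38700000) = 75.9 dB SPL.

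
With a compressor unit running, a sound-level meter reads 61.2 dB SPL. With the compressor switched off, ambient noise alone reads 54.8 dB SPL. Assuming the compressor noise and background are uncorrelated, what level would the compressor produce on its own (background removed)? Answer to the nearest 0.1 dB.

Background correction is a power subtraction:
L_src = 10·log₁₀(10^(61.2/10) − 10^(54.8/10)) = 10·log₁₀(1016000) = 60.1 dB SPL.

60.1 dB SPL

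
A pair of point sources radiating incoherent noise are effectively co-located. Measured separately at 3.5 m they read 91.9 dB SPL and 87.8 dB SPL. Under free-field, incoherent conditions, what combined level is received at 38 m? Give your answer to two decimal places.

72.61 dB SPL

Combined at 3.5 m: 10·log₁₀(10^(91.9/10)+10^(87.8/10)) = 93.327 dB SPL.
Then apply −20·log₁₀(38/3.5) = -20.714 dB → 72.61 dB SPL.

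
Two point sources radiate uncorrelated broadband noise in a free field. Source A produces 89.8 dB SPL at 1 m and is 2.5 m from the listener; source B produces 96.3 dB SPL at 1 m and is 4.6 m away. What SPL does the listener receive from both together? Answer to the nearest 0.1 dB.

At the listener: L_A = 89.8 − 20·log₁₀(2.5) = 81.84 dB; L_B = 96.3 − 20·log₁₀(4.6) = 83.04 dB.
Combined: 10·log₁₀(10^(81.84/10)+10^(83.04/10)) = 85.5 dB SPL.

85.5 dB SPL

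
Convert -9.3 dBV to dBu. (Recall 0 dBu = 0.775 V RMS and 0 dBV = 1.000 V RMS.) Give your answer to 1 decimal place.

-7.1 dBu

The offset between the scales is 20·log₁₀(0.775/1.000) = −2.214 dB.
So dBu = -9.3 + 2.214 = -7.1 dBu.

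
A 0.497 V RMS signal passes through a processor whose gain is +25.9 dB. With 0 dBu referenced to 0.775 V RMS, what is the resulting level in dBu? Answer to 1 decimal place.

Input level: 20·log₁₀(0.497/0.775) = -3.86 dBu.
Output: -3.86 + 25.9 = +22.0 dBu.

+22.0 dBu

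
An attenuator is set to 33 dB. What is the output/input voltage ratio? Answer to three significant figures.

0.0224

Voltage ratio = 10^(dB/20).
10^(-33/20) = 10^(-1.650) = 0.0224.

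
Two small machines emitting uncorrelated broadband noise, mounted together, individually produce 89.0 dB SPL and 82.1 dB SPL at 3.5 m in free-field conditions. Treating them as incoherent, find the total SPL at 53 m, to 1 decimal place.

Combined at 3.5 m: 10·log₁₀(10^(89.0/10)+10^(82.1/10)) = 89.81 dB SPL.
Then apply −20·log₁₀(53/3.5) = -23.60 dB → 66.2 dB SPL.

66.2 dB SPL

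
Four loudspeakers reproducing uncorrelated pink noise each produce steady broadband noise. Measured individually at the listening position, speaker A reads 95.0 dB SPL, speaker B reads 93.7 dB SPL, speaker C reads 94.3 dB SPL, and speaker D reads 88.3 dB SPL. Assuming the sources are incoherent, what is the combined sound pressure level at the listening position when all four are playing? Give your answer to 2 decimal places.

Add the sources as powers (linear), then convert back to dB:
L_total = 10·log₁₀(10^(95.0/10) + 10^(93.7/10) + 10^(94.3/10) + 10^(88.3/10)) = 10·log₁₀(8874000000) = 99.48 dB SPL.

99.48 dB SPL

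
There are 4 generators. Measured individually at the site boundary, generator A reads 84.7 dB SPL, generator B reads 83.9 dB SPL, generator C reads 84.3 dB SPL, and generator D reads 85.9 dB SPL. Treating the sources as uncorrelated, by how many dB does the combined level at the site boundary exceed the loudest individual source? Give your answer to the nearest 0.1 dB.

Uncorrelated sources add in intensity (power), not in dB.
L_total = 10·log₁₀(10^(84.7/10) + 10^(83.9/10) + 10^(84.3/10) + 10^(85.9/10)) = 90.79 dB SPL.
Excess over the loudest (85.9 dB): 90.79 − 85.9 = 4.9 dB.

4.9 dB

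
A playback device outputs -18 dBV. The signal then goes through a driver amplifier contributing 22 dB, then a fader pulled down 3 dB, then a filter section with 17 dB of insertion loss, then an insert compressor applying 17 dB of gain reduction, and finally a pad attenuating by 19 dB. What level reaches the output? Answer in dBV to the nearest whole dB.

-52 dBV

Gain stages sum in dB:
-18 + 22 − 3 − 17 − 17 − 19 = -52 dBV.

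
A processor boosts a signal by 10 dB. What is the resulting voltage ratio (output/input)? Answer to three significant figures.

Voltage ratio = 10^(dB/20).
10^(10/20) = 10^(0.5000) = 3.16.

3.16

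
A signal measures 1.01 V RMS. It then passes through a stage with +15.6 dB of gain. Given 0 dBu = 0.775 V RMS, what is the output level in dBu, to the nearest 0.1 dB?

Input level: 20·log₁₀(1.01/0.775) = 2.30 dBu.
Output: 2.30 + 15.6 = +17.9 dBu.

+17.9 dBu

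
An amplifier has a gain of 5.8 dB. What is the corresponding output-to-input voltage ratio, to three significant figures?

1.95

Voltage ratio = 10^(dB/20).
10^(5.8/20) = 10^(0.2900) = 1.95.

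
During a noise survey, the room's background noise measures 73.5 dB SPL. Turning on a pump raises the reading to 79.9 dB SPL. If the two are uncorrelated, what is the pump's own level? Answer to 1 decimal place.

Background correction is a power subtraction:
L_src = 10·log₁₀(10^(79.9/10) − 10^(73.5/10)) = 10·log₁₀(75340000) = 78.8 dB SPL.

78.8 dB SPL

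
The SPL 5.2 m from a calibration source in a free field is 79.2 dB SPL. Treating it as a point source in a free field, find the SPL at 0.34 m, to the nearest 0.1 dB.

Free-field point source: level drops by 20·log₁₀ of the distance ratio.
ΔL = −20·log₁₀(0.34/5.2) = 23.69 dB, so L₂ = 79.2 + (23.69) = 102.9 dB SPL.

102.9 dB SPL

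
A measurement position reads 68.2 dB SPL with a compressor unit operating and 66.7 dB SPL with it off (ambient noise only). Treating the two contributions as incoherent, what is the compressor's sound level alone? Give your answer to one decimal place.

62.9 dB SPL

Subtract intensities: L_src = 10·log₁₀(10^(L_total/10) − 10^(L_bg/10)).
L_src = 10·log₁₀(10^(68.2/10) − 10^(66.7/10)) = 10·log₁₀(1930000) = 62.9 dB SPL.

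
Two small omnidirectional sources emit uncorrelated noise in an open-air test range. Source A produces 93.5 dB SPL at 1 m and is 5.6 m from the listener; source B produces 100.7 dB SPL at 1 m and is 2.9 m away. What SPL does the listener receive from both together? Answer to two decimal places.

91.67 dB SPL

At the listener: L_A = 93.5 − 20·log₁₀(5.6) = 78.536 dB; L_B = 100.7 − 20·log₁₀(2.9) = 91.452 dB.
Combined: 10·log₁₀(10^(78.536/10)+10^(91.452/10)) = 91.67 dB SPL.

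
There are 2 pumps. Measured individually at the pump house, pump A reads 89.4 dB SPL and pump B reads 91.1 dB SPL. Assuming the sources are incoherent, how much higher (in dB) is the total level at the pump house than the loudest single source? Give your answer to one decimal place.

2.2 dB

Add the sources as powers (linear), then convert back to dB:
L_total = 10·log₁₀(10^(89.4/10) + 10^(91.1/10)) = 93.34 dB SPL.
Excess over the loudest (91.1 dB): 93.34 − 91.1 = 2.2 dB.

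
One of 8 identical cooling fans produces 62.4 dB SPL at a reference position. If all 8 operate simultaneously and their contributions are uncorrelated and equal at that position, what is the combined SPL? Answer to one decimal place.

8 equal incoherent sources raise the level by 10·log₁₀(8) = 9.03 dB.
L_total = 62.4 + 9.03 = 71.4 dB SPL.

71.4 dB SPL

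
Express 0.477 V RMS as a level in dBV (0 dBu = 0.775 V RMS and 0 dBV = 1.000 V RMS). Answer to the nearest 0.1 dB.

dBV = 20·log₁₀(V / 1.000 V).
20·log₁₀(0.477/1.000) = -6.4 dBV.

-6.4 dBV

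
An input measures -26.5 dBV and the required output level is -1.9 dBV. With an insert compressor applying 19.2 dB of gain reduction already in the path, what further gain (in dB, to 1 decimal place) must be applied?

The required make-up gain is the shortfall in the dB sum.
G = -1.9 − (-26.5) + 19.2 = 43.8 dB.

43.8 dB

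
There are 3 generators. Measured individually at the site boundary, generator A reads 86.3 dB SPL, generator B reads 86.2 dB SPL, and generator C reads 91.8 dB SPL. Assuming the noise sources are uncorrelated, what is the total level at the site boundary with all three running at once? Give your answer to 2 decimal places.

93.72 dB SPL

Incoherent sources sum as intensities:
L_total = 10·log₁₀(10^(86.3/10) + 10^(86.2/10) + 10^(91.8/10)) = 10·log₁₀(2357000000) = 93.72 dB SPL.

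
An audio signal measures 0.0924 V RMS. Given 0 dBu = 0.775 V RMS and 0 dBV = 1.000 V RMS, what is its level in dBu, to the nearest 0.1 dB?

dBu = 20·log₁₀(V / 0.775 V).
20·log₁₀(0.0924/0.775) = -18.5 dBu.

-18.5 dBu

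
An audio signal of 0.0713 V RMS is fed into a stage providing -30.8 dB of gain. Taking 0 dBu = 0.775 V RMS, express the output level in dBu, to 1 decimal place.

-51.5 dBu

Input level: 20·log₁₀(0.0713/0.775) = -20.72 dBu.
Output: -20.72 − 30.8 = -51.5 dBu.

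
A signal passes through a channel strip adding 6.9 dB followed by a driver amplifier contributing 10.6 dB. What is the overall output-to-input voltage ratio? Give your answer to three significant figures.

7.50

Net gain = 6.9 + 10.6 = 17.5 dB.
Voltage ratio = 10^(17.5/20) = 7.50.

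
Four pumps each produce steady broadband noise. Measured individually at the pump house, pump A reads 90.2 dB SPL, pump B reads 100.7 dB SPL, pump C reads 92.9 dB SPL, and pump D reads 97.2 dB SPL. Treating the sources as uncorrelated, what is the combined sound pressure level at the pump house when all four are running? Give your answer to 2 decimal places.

Incoherent sources sum as intensities:
L_total = 10·log₁₀(10^(90.2/10) + 10^(100.7/10) + 10^(92.9/10) + 10^(97.2/10)) = 10·log₁₀(19994000000) = 103.01 dB SPL.

103.01 dB SPL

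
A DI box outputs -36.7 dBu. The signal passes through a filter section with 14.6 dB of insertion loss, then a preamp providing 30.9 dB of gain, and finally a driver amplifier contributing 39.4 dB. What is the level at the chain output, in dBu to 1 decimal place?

Gain stages sum in dB:
-36.7 − 14.6 + 30.9 + 39.4 = +19.0 dBu.

+19.0 dBu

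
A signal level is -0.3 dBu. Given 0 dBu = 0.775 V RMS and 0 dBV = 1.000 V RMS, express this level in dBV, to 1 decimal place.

The offset between the scales is 20·log₁₀(0.775/1.000) = −2.214 dB.
So dBV = -0.3 − 2.214 = -2.5 dBV.

-2.5 dBV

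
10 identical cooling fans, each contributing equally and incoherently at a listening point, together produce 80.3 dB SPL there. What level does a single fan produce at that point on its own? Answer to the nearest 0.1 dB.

10 equal incoherent sources add 10·log₁₀(10) = 10.00 dB over one source.
L_one = 80.3 − 10.00 = 70.3 dB SPL.

70.3 dB SPL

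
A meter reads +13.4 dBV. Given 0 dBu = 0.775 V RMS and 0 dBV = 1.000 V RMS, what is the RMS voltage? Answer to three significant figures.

4.68 V

V = 1.000 V × 10^(+13.4/20).
= 1.000 × 4.677 = 4.68 V.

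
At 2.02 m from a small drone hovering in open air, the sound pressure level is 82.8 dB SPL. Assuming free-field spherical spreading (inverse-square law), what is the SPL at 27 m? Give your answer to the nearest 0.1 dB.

60.3 dB SPL

For a point source in a free field, ΔL = −20·log₁₀(d₂/d₁).
ΔL = −20·log₁₀(27/2.02) = -22.52 dB, so L₂ = 82.8 + (-22.52) = 60.3 dB SPL.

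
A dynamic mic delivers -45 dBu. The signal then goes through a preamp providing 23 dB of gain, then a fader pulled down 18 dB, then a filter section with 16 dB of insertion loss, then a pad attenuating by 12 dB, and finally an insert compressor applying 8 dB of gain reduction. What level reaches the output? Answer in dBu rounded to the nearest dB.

In dB, series stages simply add:
-45 + 23 − 18 − 16 − 12 − 8 = -76 dBu.

-76 dBu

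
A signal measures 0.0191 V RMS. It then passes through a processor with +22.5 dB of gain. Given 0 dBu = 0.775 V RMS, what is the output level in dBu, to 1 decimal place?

-9.7 dBu

Input level: 20·log₁₀(0.0191/0.775) = -32.17 dBu.
Output: -32.17 + 22.5 = -9.7 dBu.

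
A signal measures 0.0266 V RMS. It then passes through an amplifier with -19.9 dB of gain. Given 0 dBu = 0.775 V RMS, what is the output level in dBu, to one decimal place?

Input level: 20·log₁₀(0.0266/0.775) = -29.29 dBu.
Output: -29.29 − 19.9 = -49.2 dBu.

-49.2 dBu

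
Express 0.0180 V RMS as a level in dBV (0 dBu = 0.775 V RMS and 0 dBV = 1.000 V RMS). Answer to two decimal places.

dBV = 20·log₁₀(V / 1.000 V).
20·log₁₀(0.0180/1.000) = -34.89 dBV.

-34.89 dBV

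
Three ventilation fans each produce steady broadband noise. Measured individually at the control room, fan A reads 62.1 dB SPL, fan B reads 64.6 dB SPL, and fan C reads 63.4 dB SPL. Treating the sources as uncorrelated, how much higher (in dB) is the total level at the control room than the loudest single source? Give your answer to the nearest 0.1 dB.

3.7 dB

Add the sources as powers (linear), then convert back to dB:
L_total = 10·log₁₀(10^(62.1/10) + 10^(64.6/10) + 10^(63.4/10)) = 68.26 dB SPL.
Excess over the loudest (64.6 dB): 68.26 − 64.6 = 3.7 dB.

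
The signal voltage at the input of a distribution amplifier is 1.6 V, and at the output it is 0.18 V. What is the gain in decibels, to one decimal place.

For a voltage ratio, dB = 20·log₁₀(V₂/V₁).
20·log₁₀(0.18/1.6) = 20·log₁₀(0.1125) = -19.0 dB.

-19.0 dB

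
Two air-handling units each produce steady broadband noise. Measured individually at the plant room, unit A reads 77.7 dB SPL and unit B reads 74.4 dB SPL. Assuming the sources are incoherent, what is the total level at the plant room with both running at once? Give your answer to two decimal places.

Uncorrelated sources add in intensity (power), not in dB.
L_total = 10·log₁₀(10^(77.7/10) + 10^(74.4/10)) = 10·log₁₀(86430000) = 79.37 dB SPL.

79.37 dB SPL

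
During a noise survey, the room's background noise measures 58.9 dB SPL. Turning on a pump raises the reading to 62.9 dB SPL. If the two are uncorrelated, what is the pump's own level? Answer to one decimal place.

60.7 dB SPL

Background correction is a power subtraction:
L_src = 10·log₁₀(10^(62.9/10) − 10^(58.9/10)) = 10·log₁₀(1174000) = 60.7 dB SPL.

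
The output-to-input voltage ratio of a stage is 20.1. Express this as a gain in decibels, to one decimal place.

Voltage is an amplitude quantity, so gain = 20·log₁₀(V_out/V_in).
20·log₁₀(20.1) = 26.1 dB.

26.1 dB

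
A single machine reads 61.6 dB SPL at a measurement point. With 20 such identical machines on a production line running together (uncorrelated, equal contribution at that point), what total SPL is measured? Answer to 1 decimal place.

74.6 dB SPL

20 equal incoherent sources raise the level by 10·log₁₀(20) = 13.01 dB.
L_total = 61.6 + 13.01 = 74.6 dB SPL.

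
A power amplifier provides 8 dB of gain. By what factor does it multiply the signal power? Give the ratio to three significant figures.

Power ratio = 10^(dB/10).
10^(8/10) = 10^(0.8000) = 6.31.

6.31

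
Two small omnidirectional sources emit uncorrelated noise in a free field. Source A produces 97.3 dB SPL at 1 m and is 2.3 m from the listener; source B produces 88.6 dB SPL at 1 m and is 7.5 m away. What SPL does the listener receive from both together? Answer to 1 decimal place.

90.1 dB SPL

At the listener: L_A = 97.3 − 20·log₁₀(2.3) = 90.07 dB; L_B = 88.6 − 20·log₁₀(7.5) = 71.10 dB.
Combined: 10·log₁₀(10^(90.07/10)+10^(71.10/10)) = 90.1 dB SPL.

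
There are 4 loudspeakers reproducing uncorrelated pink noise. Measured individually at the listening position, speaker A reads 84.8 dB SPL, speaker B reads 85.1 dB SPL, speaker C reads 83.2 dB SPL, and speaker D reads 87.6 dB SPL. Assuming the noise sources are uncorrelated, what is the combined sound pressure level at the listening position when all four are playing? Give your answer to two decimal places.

Uncorrelated sources add in intensity (power), not in dB.
L_total = 10·log₁₀(10^(84.8/10) + 10^(85.1/10) + 10^(83.2/10) + 10^(87.6/10)) = 10·log₁₀(1410000000) = 91.49 dB SPL.

91.49 dB SPL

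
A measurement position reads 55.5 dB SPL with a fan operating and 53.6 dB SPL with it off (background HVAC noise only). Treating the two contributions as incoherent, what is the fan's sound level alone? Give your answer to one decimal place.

51.0 dB SPL

Subtract intensities: L_src = 10·log₁₀(10^(L_total/10) − 10^(L_bg/10)).
L_src = 10·log₁₀(10^(55.5/10) − 10^(53.6/10)) = 10·log₁₀(125700) = 51.0 dB SPL.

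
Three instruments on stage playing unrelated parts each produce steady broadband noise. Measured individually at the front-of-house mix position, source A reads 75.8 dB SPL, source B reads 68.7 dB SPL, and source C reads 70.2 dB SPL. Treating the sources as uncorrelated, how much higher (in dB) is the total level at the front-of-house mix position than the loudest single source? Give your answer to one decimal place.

Incoherent sources sum as intensities:
L_total = 10·log₁₀(10^(75.8/10) + 10^(68.7/10) + 10^(70.2/10)) = 77.47 dB SPL.
Excess over the loudest (75.8 dB): 77.47 − 75.8 = 1.7 dB.

1.7 dB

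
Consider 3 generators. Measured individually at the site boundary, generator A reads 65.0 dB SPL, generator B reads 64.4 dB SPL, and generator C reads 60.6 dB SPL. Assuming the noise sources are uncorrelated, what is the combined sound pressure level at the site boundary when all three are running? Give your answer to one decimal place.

Uncorrelated sources add in intensity (power), not in dB.
L_total = 10·log₁₀(10^(65.0/10) + 10^(64.4/10) + 10^(60.6/10)) = 10·log₁₀(7065000) = 68.5 dB SPL.

68.5 dB SPL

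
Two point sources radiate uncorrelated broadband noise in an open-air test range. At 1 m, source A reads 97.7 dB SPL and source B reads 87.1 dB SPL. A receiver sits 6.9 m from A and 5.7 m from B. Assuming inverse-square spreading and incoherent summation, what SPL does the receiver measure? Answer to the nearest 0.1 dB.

At the listener: L_A = 97.7 − 20·log₁₀(6.9) = 80.92 dB; L_B = 87.1 − 20·log₁₀(5.7) = 71.98 dB.
Combined: 10·log₁₀(10^(80.92/10)+10^(71.98/10)) = 81.4 dB SPL.

81.4 dB SPL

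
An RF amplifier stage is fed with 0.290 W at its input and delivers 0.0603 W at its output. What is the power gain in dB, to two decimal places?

-6.82 dB

For a power ratio, dB = 10·log₁₀(P₂/P₁).
10·log₁₀(0.0603/0.290) = 10·log₁₀(0.2079) = -6.82 dB.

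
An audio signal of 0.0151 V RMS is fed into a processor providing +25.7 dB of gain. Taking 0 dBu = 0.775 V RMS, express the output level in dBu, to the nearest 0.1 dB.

-8.5 dBu

Input level: 20·log₁₀(0.0151/0.775) = -34.21 dBu.
Output: -34.21 + 25.7 = -8.5 dBu.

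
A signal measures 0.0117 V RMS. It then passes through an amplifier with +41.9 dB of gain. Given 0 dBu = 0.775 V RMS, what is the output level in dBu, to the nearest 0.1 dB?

Input level: 20·log₁₀(0.0117/0.775) = -36.42 dBu.
Output: -36.42 + 41.9 = +5.5 dBu.

+5.5 dBu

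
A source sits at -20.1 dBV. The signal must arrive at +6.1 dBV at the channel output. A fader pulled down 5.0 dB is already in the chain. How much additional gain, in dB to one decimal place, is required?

31.2 dB

The required make-up gain is the shortfall in the dB sum.
G = +6.1 − (-20.1) + 5.0 = 31.2 dB.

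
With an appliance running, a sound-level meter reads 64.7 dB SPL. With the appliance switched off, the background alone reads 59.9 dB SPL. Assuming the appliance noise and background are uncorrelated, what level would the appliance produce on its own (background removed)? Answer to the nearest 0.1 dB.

63.0 dB SPL

Subtract intensities: L_src = 10·log₁₀(10^(L_total/10) − 10^(L_bg/10)).
L_src = 10·log₁₀(10^(64.7/10) − 10^(59.9/10)) = 10·log₁₀(1974000) = 63.0 dB SPL.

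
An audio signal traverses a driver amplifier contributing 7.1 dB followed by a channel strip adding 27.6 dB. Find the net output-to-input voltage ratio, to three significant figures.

Net gain = 7.1 + 27.6 = 34.7 dB.
Voltage ratio = 10^(34.7/20) = 54.3.

54.3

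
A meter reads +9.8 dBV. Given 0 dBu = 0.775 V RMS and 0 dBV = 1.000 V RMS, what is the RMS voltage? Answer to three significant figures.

V = 1.000 V × 10^(+9.8/20).
= 1.000 × 3.090 = 3.09 V.

3.09 V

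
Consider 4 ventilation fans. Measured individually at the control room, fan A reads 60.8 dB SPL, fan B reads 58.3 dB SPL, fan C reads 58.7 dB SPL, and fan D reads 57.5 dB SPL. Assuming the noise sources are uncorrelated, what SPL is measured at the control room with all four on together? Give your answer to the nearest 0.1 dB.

65.0 dB SPL

Uncorrelated sources add in intensity (power), not in dB.
L_total = 10·log₁₀(10^(60.8/10) + 10^(58.3/10) + 10^(58.7/10) + 10^(57.5/10)) = 10·log₁₀(3182000) = 65.0 dB SPL.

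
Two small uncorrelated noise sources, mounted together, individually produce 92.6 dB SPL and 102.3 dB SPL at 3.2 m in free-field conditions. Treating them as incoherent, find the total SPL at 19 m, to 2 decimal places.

Combined at 3.2 m: 10·log₁₀(10^(92.6/10)+10^(102.3/10)) = 102.742 dB SPL.
Then apply −20·log₁₀(19/3.2) = -15.472 dB → 87.27 dB SPL.

87.27 dB SPL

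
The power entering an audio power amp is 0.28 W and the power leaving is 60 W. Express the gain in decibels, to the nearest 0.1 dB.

23.3 dB

For a power ratio, dB = 10·log₁₀(P₂/P₁).
10·log₁₀(60/0.28) = 10·log₁₀(214.3) = 23.3 dB.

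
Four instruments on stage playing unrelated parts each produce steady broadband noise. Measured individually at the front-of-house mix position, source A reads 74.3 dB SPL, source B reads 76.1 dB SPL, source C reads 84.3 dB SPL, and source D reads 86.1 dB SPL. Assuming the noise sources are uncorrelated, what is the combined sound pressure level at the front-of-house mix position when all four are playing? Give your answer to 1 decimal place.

Incoherent sources sum as intensities:
L_total = 10·log₁₀(10^(74.3/10) + 10^(76.1/10) + 10^(84.3/10) + 10^(86.1/10)) = 10·log₁₀(744200000) = 88.7 dB SPL.

88.7 dB SPL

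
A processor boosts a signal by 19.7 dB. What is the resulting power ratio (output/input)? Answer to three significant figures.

93.3

Power ratio = 10^(dB/10).
10^(19.7/10) = 10^(1.970) = 93.3.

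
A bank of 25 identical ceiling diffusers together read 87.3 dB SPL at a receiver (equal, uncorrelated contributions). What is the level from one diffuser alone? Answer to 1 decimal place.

73.3 dB SPL

25 equal incoherent sources add 10·log₁₀(25) = 13.98 dB over one source.
L_one = 87.3 − 13.98 = 73.3 dB SPL.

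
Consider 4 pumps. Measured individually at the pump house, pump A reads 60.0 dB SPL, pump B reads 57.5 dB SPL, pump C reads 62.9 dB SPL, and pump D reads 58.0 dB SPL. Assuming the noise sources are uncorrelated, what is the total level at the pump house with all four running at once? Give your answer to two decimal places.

Uncorrelated sources add in intensity (power), not in dB.
L_total = 10·log₁₀(10^(60.0/10) + 10^(57.5/10) + 10^(62.9/10) + 10^(58.0/10)) = 10·log₁₀(4143000) = 66.17 dB SPL.

66.17 dB SPL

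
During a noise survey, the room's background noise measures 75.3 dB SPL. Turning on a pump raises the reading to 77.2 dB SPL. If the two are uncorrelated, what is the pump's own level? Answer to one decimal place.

Remove the background by subtracting linear intensities:
L_src = 10·log₁₀(10^(77.2/10) − 10^(75.3/10)) = 10·log₁₀(18600000) = 72.7 dB SPL.

72.7 dB SPL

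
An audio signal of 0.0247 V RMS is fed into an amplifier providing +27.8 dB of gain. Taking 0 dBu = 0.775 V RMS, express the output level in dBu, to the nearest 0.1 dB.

-2.1 dBu

Input level: 20·log₁₀(0.0247/0.775) = -29.93 dBu.
Output: -29.93 + 27.8 = -2.1 dBu.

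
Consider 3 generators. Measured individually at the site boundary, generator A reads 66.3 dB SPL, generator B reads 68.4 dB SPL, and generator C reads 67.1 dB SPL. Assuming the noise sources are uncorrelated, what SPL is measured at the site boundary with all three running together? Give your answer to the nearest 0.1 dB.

72.1 dB SPL

Add the sources as powers (linear), then convert back to dB:
L_total = 10·log₁₀(10^(66.3/10) + 10^(68.4/10) + 10^(67.1/10)) = 10·log₁₀(16310000) = 72.1 dB SPL.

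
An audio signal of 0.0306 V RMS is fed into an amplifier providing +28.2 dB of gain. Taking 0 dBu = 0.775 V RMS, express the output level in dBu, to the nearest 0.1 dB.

+0.1 dBu

Input level: 20·log₁₀(0.0306/0.775) = -28.07 dBu.
Output: -28.07 + 28.2 = +0.1 dBu.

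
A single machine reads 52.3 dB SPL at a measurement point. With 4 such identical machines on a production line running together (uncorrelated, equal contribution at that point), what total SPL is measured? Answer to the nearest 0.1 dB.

58.3 dB SPL

4 equal incoherent sources raise the level by 10·log₁₀(4) = 6.02 dB.
L_total = 52.3 + 6.02 = 58.3 dB SPL.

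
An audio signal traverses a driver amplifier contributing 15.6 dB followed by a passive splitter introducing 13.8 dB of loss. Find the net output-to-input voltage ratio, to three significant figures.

1.23

Net gain = 15.6 + (−13.8) = 1.8 dB.
Voltage ratio = 10^(1.8/20) = 1.23.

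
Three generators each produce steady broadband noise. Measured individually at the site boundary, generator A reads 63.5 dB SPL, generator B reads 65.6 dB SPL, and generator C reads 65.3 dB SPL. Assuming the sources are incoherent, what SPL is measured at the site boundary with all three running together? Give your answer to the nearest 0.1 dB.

Incoherent sources sum as intensities:
L_total = 10·log₁₀(10^(63.5/10) + 10^(65.6/10) + 10^(65.3/10)) = 10·log₁₀(9258000) = 69.7 dB SPL.

69.7 dB SPL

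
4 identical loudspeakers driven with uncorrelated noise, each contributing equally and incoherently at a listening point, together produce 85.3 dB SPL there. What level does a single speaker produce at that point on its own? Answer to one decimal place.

4 equal incoherent sources add 10·log₁₀(4) = 6.02 dB over one source.
L_one = 85.3 − 6.02 = 79.3 dB SPL.

79.3 dB SPL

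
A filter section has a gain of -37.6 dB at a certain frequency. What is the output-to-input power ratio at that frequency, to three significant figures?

0.000174

Power ratio = 10^(dB/10).
10^(-37.6/10) = 10^(-3.760) = 0.000174.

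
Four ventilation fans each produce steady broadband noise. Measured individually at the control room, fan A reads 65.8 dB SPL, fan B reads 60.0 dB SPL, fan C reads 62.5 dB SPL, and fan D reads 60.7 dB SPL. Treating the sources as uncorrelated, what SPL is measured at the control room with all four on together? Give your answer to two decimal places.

Uncorrelated sources add in intensity (power), not in dB.
L_total = 10·log₁₀(10^(65.8/10) + 10^(60.0/10) + 10^(62.5/10) + 10^(60.7/10)) = 10·log₁₀(7755000) = 68.90 dB SPL.

68.90 dB SPL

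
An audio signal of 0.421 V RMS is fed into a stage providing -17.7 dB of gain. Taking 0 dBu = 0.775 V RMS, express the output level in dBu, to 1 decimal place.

-23.0 dBu

Input level: 20·log₁₀(0.421/0.775) = -5.30 dBu.
Output: -5.30 − 17.7 = -23.0 dBu.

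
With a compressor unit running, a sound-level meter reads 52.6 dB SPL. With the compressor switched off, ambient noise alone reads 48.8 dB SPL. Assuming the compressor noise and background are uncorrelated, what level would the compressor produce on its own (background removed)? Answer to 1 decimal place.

50.3 dB SPL

Background correction is a power subtraction:
L_src = 10·log₁₀(10^(52.6/10) − 10^(48.8/10)) = 10·log₁₀(106100) = 50.3 dB SPL.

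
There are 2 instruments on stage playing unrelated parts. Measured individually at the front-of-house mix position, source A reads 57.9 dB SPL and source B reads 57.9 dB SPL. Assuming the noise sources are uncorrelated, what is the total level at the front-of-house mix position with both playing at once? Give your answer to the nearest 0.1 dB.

Uncorrelated sources add in intensity (power), not in dB.
L_total = 10·log₁₀(10^(57.9/10) + 10^(57.9/10)) = 10·log₁₀(1233000) = 60.9 dB SPL.

60.9 dB SPL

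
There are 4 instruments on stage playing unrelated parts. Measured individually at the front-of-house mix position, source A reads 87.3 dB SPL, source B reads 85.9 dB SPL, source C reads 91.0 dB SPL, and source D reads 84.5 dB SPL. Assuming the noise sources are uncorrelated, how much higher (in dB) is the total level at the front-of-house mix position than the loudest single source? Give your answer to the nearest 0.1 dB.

Uncorrelated sources add in intensity (power), not in dB.
L_total = 10·log₁₀(10^(87.3/10) + 10^(85.9/10) + 10^(91.0/10) + 10^(84.5/10)) = 93.92 dB SPL.
Excess over the loudest (91.0 dB): 93.92 − 91.0 = 2.9 dB.

2.9 dB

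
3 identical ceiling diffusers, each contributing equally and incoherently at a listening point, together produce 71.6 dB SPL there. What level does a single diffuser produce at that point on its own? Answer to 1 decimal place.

66.8 dB SPL

3 equal incoherent sources add 10·log₁₀(3) = 4.77 dB over one source.
L_one = 71.6 − 4.77 = 66.8 dB SPL.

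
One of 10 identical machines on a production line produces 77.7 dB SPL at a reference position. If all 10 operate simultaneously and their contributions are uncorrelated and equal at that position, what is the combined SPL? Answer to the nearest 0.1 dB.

87.7 dB SPL

10 equal incoherent sources raise the level by 10·log₁₀(10) = 10.00 dB.
L_total = 77.7 + 10.00 = 87.7 dB SPL.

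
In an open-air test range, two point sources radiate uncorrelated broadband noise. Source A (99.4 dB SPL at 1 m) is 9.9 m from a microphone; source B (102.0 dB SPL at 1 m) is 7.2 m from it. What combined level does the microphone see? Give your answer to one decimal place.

86.0 dB SPL

At the listener: L_A = 99.4 − 20·log₁₀(9.9) = 79.49 dB; L_B = 102.0 − 20·log₁₀(7.2) = 84.85 dB.
Combined: 10·log₁₀(10^(79.49/10)+10^(84.85/10)) = 86.0 dB SPL.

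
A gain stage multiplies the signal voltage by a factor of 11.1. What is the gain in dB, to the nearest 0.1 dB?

20.9 dB

Voltage is an amplitude quantity, so gain = 20·log₁₀(V_out/V_in).
20·log₁₀(11.1) = 20.9 dB.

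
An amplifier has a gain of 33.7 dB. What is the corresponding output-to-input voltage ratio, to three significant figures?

Voltage ratio = 10^(dB/20).
10^(33.7/20) = 10^(1.685) = 48.4.

48.4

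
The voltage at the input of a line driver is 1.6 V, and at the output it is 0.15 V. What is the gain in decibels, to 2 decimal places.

Voltage ratio → dB uses the 20·log₁₀ form:
20·log₁₀(0.15/1.6) = 20·log₁₀(0.09375) = -20.56 dB.

-20.56 dB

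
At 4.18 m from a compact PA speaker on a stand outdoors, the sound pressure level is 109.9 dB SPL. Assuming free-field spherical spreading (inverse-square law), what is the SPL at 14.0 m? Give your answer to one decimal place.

99.4 dB SPL

Free-field point source: level drops by 20·log₁₀ of the distance ratio.
ΔL = −20·log₁₀(14.0/4.18) = -10.50 dB, so L₂ = 109.9 + (-10.50) = 99.4 dB SPL.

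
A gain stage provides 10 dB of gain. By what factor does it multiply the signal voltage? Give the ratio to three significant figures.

Voltage ratio = 10^(dB/20).
10^(10/20) = 10^(0.5000) = 3.16.

3.16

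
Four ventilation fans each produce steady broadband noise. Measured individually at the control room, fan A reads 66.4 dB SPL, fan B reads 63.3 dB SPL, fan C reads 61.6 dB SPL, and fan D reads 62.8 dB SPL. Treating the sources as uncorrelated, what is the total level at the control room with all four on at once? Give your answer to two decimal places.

Add the sources as powers (linear), then convert back to dB:
L_total = 10·log₁₀(10^(66.4/10) + 10^(63.3/10) + 10^(61.6/10) + 10^(62.8/10)) = 10·log₁₀(9854000) = 69.94 dB SPL.

69.94 dB SPL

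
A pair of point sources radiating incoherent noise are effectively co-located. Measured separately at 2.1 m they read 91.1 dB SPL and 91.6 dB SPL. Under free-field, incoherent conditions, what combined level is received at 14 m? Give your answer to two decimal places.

Combined at 2.1 m: 10·log₁₀(10^(91.1/10)+10^(91.6/10)) = 94.367 dB SPL.
Then apply −20·log₁₀(14/2.1) = -16.478 dB → 77.89 dB SPL.

77.89 dB SPL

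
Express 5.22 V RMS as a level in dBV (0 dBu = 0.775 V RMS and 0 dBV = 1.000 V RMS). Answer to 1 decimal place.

dBV = 20·log₁₀(V / 1.000 V).
20·log₁₀(5.22/1.000) = +14.4 dBV.

+14.4 dBV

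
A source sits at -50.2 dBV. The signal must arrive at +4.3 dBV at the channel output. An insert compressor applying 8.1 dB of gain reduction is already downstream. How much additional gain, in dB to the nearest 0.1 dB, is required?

62.6 dB

The required make-up gain is the shortfall in the dB sum.
G = +4.3 − (-50.2) + 8.1 = 62.6 dB.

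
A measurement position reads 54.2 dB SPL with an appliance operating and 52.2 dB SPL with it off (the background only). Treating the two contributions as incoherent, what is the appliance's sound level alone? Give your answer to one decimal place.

Remove the background by subtracting linear intensities:
L_src = 10·log₁₀(10^(54.2/10) − 10^(52.2/10)) = 10·log₁₀(97070) = 49.9 dB SPL.

49.9 dB SPL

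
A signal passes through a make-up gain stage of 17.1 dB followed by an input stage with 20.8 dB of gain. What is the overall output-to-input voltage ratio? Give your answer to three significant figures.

Net gain = 17.1 + 20.8 = 37.9 dB.
Voltage ratio = 10^(37.9/20) = 78.5.

78.5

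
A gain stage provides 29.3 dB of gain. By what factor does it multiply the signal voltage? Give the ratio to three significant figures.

29.2

Voltage ratio = 10^(dB/20).
10^(29.3/20) = 10^(1.465) = 29.2.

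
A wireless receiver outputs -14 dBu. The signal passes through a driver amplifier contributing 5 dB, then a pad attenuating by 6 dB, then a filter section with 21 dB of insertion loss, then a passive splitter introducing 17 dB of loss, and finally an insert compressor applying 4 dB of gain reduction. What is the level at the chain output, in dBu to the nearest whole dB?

Gain stages sum in dB:
-14 + 5 − 6 − 21 − 17 − 4 = -57 dBu.

-57 dBu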